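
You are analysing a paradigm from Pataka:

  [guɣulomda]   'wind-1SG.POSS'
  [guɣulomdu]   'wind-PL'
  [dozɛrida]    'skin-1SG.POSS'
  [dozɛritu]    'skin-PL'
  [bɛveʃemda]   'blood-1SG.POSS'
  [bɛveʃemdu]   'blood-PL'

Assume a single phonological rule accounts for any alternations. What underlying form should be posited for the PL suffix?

The PL suffix surfaces as [-du] and [-tu], depending on the final segment of the stem.
By contrast the 1SG.POSS suffix keeps its initial [d] throughout — that segment must be underlying.
So the underlying form is /-tu/, and voiceless stops become voiced after a nasal.

/-tu/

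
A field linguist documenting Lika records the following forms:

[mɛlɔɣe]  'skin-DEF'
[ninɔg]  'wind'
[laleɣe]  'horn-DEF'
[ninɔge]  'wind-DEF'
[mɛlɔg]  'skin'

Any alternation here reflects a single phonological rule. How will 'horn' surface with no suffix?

[laleg]

The stem for 'skin' ends in [g] in [mɛlɔg] but [ɣ] in [mɛlɔɣe].
If /g/ were underlying and a rule turned it into [ɣ] before the DEF suffix, 'wind' would also alternate; but it has [g] in both [ninɔg] and [ninɔge].
Therefore /ɣ/ is basic and [g] is derived by word-final hardening (voiced fricatives become stops word-finally).
From [laleɣe] the stem 'horn' is /laleɣ/; word-finally this yields [laleg].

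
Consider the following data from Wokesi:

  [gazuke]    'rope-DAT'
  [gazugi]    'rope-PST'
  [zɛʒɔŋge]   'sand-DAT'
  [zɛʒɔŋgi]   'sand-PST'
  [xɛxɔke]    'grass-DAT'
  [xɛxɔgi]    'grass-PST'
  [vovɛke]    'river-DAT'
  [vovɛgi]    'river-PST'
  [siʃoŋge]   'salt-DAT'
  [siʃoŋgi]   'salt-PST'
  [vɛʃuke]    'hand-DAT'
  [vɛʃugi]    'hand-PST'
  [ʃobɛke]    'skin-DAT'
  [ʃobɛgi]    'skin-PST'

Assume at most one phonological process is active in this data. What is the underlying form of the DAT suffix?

/-ke/

The DAT suffix surfaces as [-ge] and [-ke], depending on the final segment of the stem.
The PST suffix, which begins with [g], is invariant after every stem; so [g] is not altered by any rule here.
So the underlying form is /-ke/, and voiceless stops become voiced after a nasal.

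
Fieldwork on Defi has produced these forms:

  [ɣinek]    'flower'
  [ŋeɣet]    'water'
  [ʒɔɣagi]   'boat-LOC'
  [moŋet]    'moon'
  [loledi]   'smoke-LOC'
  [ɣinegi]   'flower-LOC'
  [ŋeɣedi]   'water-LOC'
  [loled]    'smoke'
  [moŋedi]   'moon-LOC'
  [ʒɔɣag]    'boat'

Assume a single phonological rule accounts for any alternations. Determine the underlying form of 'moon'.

/moŋet/

'moon' shows [t] ~ [d] at the end of the stem ([moŋet] vs [moŋedi]).
Compare 'smoke', with invariant [d] in [loled] and [loledi]: an analysis with underlying /d/ and a rule producing [t] in isolation would wrongly predict alternation here too.
The underlying segment must be /t/; voiceless stops become voiced between vowels, yielding [d] there.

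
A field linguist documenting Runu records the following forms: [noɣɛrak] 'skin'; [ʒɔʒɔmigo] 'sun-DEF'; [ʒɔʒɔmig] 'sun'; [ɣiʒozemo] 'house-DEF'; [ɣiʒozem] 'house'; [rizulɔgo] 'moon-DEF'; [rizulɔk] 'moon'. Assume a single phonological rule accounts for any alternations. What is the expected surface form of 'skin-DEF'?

[noɣɛrago]

The stem for 'moon' ends in [g] in [rizulɔgo] but [k] in [rizulɔk].
The stem 'sun' ([ʒɔʒɔmigo], [ʒɔʒɔmig]) shows [g] unchanged in both environments, so [g] cannot be basic with [k] derived in isolation.
Therefore /k/ is basic and [g] is derived by intervocalic voicing (voiceless stops become voiced between vowels).
The one attested form of 'skin', [noɣɛrak], shows underlying /noɣɛrak/. Applying the same rule between vowels gives [noɣɛrago].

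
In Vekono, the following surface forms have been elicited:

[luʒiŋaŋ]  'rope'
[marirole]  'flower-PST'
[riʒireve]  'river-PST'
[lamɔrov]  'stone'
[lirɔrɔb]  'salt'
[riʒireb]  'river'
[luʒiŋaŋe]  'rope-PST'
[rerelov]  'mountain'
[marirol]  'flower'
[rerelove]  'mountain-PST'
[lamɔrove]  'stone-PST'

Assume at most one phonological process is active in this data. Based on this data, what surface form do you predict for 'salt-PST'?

The stem for 'river' ends in [b] in [riʒireb] but [v] in [riʒireve].
Compare 'stone', with invariant [v] in [lamɔrov] and [lamɔrove]: an analysis with underlying /v/ and a rule producing [b] in isolation would wrongly predict alternation here too.
The alternation reflects intervocalic spirantization: voiced stops become fricatives between vowels. /b/ is underlying.
From [lirɔrɔb] the stem 'salt' is /lirɔrɔb/; between vowels this yields [lirɔrɔve].

[lirɔrɔve]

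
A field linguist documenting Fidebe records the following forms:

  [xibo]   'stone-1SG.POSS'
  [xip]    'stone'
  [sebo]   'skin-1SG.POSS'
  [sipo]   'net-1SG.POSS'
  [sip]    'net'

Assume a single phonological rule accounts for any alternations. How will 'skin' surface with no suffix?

The root 'stone' surfaces as [xibo] and [xip], with a stem-final [b] ~ [p] alternation.
But 'net' keeps [p] in both environments ([sipo], [sip]), so there is no rule changing /p/ to [b] before the 1SG.POSS suffix.
So /b/ is underlying, and a rule of word-final obstruent devoicing — voiced obstruents become voiceless word-finally — gives [p].
The one attested form of 'skin', [sebo], shows underlying /seb/. Applying the same rule word-finally gives [sep].

[sep]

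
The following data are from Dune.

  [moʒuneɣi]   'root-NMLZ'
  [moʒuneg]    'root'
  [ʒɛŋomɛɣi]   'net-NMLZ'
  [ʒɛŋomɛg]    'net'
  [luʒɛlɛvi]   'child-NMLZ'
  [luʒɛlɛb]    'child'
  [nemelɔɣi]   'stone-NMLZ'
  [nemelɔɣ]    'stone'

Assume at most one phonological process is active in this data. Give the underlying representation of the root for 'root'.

/moʒuneg/

In [moʒuneɣi] and [moʒuneg] the final segment of 'root' alternates: [ɣ] ~ [g].
The stem 'stone' ([nemelɔɣi], [nemelɔɣ]) shows [ɣ] unchanged in both environments, so [ɣ] cannot be basic with [g] derived in isolation.
So /g/ is underlying, and a rule of intervocalic spirantization — voiced stops become fricatives between vowels — gives [ɣ].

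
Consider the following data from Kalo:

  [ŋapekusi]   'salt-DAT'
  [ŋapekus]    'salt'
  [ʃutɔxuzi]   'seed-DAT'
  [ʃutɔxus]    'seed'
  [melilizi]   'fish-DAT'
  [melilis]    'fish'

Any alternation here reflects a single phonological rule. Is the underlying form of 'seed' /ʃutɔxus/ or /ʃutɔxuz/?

/ʃutɔxuz/

The root 'seed' surfaces as [ʃutɔxuzi] and [ʃutɔxus], with a stem-final [z] ~ [s] alternation.
Compare 'salt', with invariant [s] in [ŋapekusi] and [ŋapekus]: an analysis with underlying /s/ and a rule producing [z] before the DAT suffix would wrongly predict alternation here too.
The underlying segment must be /z/; voiced obstruents become voiceless word-finally, yielding [s] there.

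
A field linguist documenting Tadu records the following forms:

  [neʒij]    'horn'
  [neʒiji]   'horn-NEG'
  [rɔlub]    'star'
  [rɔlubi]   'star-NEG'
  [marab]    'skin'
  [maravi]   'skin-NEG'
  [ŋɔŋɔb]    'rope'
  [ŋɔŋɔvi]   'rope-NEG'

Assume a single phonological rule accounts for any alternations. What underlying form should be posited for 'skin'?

/marav/

In [marab] and [maravi] the final segment of 'skin' alternates: [b] ~ [v].
The stem 'star' ([rɔlub], [rɔlubi]) shows [b] unchanged in both environments, so [b] cannot be basic with [v] derived before the NEG suffix.
The underlying segment must be /v/; voiced fricatives become stops word-finally, yielding [b] there.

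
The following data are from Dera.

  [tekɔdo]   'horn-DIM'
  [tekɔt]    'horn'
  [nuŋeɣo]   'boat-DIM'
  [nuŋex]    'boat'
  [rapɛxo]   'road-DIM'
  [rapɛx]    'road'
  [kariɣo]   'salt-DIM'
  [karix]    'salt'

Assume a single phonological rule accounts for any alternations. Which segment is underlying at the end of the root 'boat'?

The root 'boat' surfaces as [nuŋeɣo] and [nuŋex], with a stem-final [ɣ] ~ [x] alternation.
If /x/ were underlying and a rule turned it into [ɣ] before the DIM suffix, 'road' would also alternate; but it has [x] in both [rapɛxo] and [rapɛx].
The alternation reflects word-final obstruent devoicing: voiced obstruents become voiceless word-finally. /ɣ/ is underlying.

/ɣ/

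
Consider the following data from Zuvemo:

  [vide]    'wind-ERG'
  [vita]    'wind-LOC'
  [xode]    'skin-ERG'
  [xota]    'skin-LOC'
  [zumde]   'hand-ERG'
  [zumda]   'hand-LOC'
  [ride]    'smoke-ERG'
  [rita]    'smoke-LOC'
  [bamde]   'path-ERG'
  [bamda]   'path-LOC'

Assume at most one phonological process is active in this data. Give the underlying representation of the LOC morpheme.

/-ta/

The LOC morpheme has two allomorphs, [-da] and [-ta].
The ERG suffix, which begins with [d], is invariant after every stem; so [d] is not altered by any rule here.
The LOC suffix is therefore /-ta/ underlyingly, with post-nasal voicing: voiceless stops become voiced after a nasal.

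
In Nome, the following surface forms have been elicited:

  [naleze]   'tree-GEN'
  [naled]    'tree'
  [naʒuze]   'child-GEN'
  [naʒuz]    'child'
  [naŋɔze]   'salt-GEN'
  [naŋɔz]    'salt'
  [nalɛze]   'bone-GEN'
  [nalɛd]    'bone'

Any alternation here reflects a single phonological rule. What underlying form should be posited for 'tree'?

In [naleze] and [naled] the final segment of 'tree' alternates: [z] ~ [d].
The stem 'child' ([naʒuze], [naʒuz]) shows [z] unchanged in both environments, so [z] cannot be basic with [d] derived in isolation.
The underlying segment must be /d/; voiced stops become fricatives between vowels, yielding [z] there.

/naled/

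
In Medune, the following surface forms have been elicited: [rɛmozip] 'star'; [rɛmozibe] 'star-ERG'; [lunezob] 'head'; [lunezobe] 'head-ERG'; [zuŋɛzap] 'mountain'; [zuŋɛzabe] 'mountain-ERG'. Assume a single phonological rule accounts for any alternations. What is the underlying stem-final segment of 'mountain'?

'mountain' shows [p] ~ [b] at the end of the stem ([zuŋɛzap] vs [zuŋɛzabe]).
But 'head' keeps [b] in both environments ([lunezob], [lunezobe]), so there is no rule changing /b/ to [p] in isolation.
So /p/ is underlying, and a rule of intervocalic voicing — voiceless stops become voiced between vowels — gives [b].

/p/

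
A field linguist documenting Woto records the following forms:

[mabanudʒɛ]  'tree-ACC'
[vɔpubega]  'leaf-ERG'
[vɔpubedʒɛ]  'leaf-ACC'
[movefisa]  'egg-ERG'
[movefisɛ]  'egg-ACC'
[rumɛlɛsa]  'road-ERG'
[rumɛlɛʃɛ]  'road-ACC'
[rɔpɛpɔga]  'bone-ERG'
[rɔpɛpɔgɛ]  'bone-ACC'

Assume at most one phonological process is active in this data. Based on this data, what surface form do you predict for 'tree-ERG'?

[mabanuga]

The stem for 'leaf' ends in [g] in [vɔpubega] but [dʒ] in [vɔpubedʒɛ].
But 'bone' keeps [g] in both environments ([rɔpɛpɔga], [rɔpɛpɔgɛ]), so there is no rule changing /g/ to [dʒ] before the ACC suffix.
The alternation reflects depalatalization: palato-alveolar /dʒ/ and /ʃ/ become [g] and [s] when no front vowel follows. /dʒ/ is underlying.
From [mabanudʒɛ] the stem 'tree' is /mabanudʒ/; when no front vowel follows this yields [mabanuga].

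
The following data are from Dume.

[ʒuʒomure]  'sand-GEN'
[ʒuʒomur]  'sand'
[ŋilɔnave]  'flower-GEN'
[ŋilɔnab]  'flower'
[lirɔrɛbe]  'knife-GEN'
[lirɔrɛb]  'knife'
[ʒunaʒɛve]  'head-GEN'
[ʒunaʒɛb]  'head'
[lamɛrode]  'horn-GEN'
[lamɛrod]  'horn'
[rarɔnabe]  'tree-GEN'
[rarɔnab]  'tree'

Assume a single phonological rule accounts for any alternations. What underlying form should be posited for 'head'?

'head' shows [v] ~ [b] at the end of the stem ([ʒunaʒɛve] vs [ʒunaʒɛb]).
If /b/ were underlying and a rule turned it into [v] before the GEN suffix, 'tree' would also alternate; but it has [b] in both [rarɔnabe] and [rarɔnab].
Therefore /v/ is basic and [b] is derived by word-final hardening (voiced fricatives become stops word-finally).

/ʒunaʒɛv/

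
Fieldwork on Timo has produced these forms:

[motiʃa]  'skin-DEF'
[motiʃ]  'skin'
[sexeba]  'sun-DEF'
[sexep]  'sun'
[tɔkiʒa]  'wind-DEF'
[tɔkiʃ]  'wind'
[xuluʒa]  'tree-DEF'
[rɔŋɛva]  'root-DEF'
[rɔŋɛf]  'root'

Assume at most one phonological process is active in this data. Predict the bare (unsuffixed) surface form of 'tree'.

[xuluʃ]

The stem for 'wind' ends in [ʒ] in [tɔkiʒa] but [ʃ] in [tɔkiʃ].
The stem 'skin' ([motiʃa], [motiʃ]) shows [ʃ] unchanged in both environments, so [ʃ] cannot be basic with [ʒ] derived before the DEF suffix.
The alternation reflects word-final obstruent devoicing: voiced obstruents become voiceless word-finally. /ʒ/ is underlying.
From [xuluʒa] the stem 'tree' is /xuluʒ/; word-finally this yields [xuluʃ].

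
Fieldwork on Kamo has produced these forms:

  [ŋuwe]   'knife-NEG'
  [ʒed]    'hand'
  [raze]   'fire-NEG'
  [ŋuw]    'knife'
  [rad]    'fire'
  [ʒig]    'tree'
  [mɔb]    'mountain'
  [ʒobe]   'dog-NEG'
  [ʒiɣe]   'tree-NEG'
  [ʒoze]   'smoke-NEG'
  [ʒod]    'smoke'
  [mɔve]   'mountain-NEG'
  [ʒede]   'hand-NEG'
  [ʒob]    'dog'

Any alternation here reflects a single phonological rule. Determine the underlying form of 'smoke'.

The stem for 'smoke' ends in [z] in [ʒoze] but [d] in [ʒod].
If /d/ were underlying and a rule turned it into [z] before the NEG suffix, 'hand' would also alternate; but it has [d] in both [ʒede] and [ʒed].
Therefore /z/ is basic and [d] is derived by word-final hardening (voiced fricatives become stops word-finally).
Hence 'smoke' is /ʒoz/ underlyingly.

/ʒoz/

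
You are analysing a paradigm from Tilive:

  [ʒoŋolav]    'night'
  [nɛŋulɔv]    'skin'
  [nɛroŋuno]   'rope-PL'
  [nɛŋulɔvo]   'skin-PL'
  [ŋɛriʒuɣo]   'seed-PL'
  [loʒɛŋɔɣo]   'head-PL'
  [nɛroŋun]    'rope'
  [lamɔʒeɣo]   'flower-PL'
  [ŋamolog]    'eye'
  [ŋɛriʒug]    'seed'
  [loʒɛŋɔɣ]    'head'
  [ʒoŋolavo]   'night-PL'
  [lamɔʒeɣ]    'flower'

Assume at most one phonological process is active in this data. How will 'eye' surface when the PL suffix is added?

[ŋamoloɣo]

In [ŋɛriʒuɣo] and [ŋɛriʒug] the final segment of 'seed' alternates: [ɣ] ~ [g].
Compare 'head', with invariant [ɣ] in [loʒɛŋɔɣo] and [loʒɛŋɔɣ]: an analysis with underlying /ɣ/ and a rule producing [g] in isolation would wrongly predict alternation here too.
The alternation reflects intervocalic spirantization: voiced stops become fricatives between vowels. /g/ is underlying.
From [ŋamolog] the stem 'eye' is /ŋamolog/; between vowels this yields [ŋamoloɣo].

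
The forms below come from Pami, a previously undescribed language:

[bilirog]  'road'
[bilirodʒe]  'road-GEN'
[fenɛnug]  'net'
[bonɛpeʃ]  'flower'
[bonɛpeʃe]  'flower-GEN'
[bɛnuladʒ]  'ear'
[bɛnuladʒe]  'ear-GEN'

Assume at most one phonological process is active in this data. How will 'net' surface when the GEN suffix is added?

The stem for 'road' ends in [g] in [bilirog] but [dʒ] in [bilirodʒe].
Compare 'ear', with invariant [dʒ] in [bɛnuladʒ] and [bɛnuladʒe]: an analysis with underlying /dʒ/ and a rule producing [g] in isolation would wrongly predict alternation here too.
The underlying segment must be /g/; /g/ becomes palato-alveolar [dʒ] before a front vowel, yielding [dʒ] there.
The one attested form of 'net', [fenɛnug], shows underlying /fenɛnug/. Applying the same rule before a front vowel gives [fenɛnudʒe].

[fenɛnudʒe]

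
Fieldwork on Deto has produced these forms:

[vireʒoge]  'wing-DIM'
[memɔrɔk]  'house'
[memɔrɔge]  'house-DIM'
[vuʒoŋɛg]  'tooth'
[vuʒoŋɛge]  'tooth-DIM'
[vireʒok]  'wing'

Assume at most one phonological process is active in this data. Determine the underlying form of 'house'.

'house' shows [g] ~ [k] at the end of the stem ([memɔrɔge] vs [memɔrɔk]).
The stem 'tooth' ([vuʒoŋɛge], [vuʒoŋɛg]) shows [g] unchanged in both environments, so [g] cannot be basic with [k] derived in isolation.
The underlying segment must be /k/; voiceless stops become voiced between vowels, yielding [g] there.

/memɔrɔk/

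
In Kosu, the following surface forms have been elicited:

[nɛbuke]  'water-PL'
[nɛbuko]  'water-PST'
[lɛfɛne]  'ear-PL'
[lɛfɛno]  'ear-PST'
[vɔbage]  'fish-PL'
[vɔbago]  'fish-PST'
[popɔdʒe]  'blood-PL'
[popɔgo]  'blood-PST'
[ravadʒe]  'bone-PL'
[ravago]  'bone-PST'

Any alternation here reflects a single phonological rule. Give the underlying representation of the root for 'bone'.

The root 'bone' surfaces as [ravadʒe] and [ravago], with a stem-final [dʒ] ~ [g] alternation.
Compare 'fish', with invariant [g] in [vɔbage] and [vɔbago]: an analysis with underlying /g/ and a rule producing [dʒ] before the PL suffix would wrongly predict alternation here too.
The alternation reflects depalatalization: palato-alveolar /dʒ/ becomes [g] when no front vowel follows. /dʒ/ is underlying.

/ravadʒ/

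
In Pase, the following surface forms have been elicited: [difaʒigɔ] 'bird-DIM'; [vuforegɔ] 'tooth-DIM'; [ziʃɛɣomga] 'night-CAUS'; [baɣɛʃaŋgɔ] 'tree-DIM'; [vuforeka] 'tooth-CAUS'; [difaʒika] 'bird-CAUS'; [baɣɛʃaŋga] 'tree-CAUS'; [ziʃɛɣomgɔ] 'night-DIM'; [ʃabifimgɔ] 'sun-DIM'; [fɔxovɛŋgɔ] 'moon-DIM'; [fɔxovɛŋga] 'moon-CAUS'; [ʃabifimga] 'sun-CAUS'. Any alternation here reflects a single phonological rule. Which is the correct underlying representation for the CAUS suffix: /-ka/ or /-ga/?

The CAUS morpheme has two allomorphs, [-ga] and [-ka].
The DIM suffix, which begins with [g], is invariant after every stem; so [g] is not altered by any rule here.
So the underlying form is /-ka/, and voiceless stops become voiced after a nasal.

/-ka/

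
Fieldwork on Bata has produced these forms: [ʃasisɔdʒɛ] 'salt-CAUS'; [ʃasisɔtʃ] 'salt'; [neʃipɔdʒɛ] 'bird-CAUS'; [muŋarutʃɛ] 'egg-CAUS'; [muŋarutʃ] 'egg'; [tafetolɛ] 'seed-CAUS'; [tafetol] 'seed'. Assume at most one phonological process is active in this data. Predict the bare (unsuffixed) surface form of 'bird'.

In [ʃasisɔdʒɛ] and [ʃasisɔtʃ] the final segment of 'salt' alternates: [dʒ] ~ [tʃ].
If /tʃ/ were underlying and a rule turned it into [dʒ] before the CAUS suffix, 'egg' would also alternate; but it has [tʃ] in both [muŋarutʃɛ] and [muŋarutʃ].
The alternation reflects word-final obstruent devoicing: voiced obstruents become voiceless word-finally. /dʒ/ is underlying.
The one attested form of 'bird', [neʃipɔdʒɛ], shows underlying /neʃipɔdʒ/. Applying the same rule word-finally gives [neʃipɔtʃ].

[neʃipɔtʃ]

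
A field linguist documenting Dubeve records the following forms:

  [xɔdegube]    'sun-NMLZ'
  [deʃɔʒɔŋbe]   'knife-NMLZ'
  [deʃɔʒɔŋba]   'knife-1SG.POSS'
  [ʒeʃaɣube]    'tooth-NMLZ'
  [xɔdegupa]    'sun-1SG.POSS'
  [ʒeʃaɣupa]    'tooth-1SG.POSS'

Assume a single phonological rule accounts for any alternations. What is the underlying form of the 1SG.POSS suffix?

/-pa/

The 1SG.POSS morpheme has two allomorphs, [-ba] and [-pa].
By contrast the NMLZ suffix keeps its initial [b] throughout — that segment must be underlying.
So the underlying form is /-pa/, and voiceless stops become voiced after a nasal.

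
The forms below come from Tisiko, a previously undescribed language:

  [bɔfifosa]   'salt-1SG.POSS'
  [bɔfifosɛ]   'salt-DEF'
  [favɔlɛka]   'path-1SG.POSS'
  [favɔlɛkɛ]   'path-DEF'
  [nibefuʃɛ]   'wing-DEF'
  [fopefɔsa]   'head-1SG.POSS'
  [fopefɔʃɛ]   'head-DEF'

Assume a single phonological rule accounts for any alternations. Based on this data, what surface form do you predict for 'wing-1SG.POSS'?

The stem for 'head' ends in [s] in [fopefɔsa] but [ʃ] in [fopefɔʃɛ].
Compare 'salt', with invariant [s] in [bɔfifosa] and [bɔfifosɛ]: an analysis with underlying /s/ and a rule producing [ʃ] before the DEF suffix would wrongly predict alternation here too.
The underlying segment must be /ʃ/; palato-alveolar /ʃ/ becomes [s] when no front vowel follows, yielding [s] there.
The one attested form of 'wing', [nibefuʃɛ], shows underlying /nibefuʃ/. Applying the same rule when no front vowel follows gives [nibefusa].

[nibefusa]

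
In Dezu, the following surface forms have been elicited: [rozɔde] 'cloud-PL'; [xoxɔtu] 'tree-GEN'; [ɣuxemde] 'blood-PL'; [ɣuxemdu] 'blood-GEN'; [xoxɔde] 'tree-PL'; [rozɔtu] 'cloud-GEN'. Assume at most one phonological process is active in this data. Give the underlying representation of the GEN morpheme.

/-tu/

The GEN morpheme has two allomorphs, [-du] and [-tu].
By contrast the PL suffix keeps its initial [d] throughout — that segment must be underlying.
The GEN suffix is therefore /-tu/ underlyingly, with post-nasal voicing: voiceless stops become voiced after a nasal.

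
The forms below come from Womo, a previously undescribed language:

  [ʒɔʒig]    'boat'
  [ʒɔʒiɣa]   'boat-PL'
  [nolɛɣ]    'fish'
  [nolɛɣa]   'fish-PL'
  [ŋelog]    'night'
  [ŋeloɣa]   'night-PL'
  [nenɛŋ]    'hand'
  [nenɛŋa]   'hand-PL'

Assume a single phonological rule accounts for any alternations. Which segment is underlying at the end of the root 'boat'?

The stem for 'boat' ends in [g] in [ʒɔʒig] but [ɣ] in [ʒɔʒiɣa].
Compare 'fish', with invariant [ɣ] in [nolɛɣ] and [nolɛɣa]: an analysis with underlying /ɣ/ and a rule producing [g] in isolation would wrongly predict alternation here too.
Therefore /g/ is basic and [ɣ] is derived by intervocalic spirantization (voiced stops become fricatives between vowels).

/g/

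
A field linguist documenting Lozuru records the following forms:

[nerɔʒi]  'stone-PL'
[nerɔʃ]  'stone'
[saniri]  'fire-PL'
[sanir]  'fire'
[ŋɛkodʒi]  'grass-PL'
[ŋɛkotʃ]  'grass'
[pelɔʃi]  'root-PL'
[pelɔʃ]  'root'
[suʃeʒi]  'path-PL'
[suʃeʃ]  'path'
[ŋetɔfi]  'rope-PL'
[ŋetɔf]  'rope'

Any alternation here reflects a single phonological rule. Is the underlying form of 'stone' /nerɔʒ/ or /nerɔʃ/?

The root 'stone' surfaces as [nerɔʒi] and [nerɔʃ], with a stem-final [ʒ] ~ [ʃ] alternation.
The stem 'root' ([pelɔʃi], [pelɔʃ]) shows [ʃ] unchanged in both environments, so [ʃ] cannot be basic with [ʒ] derived before the PL suffix.
The underlying segment must be /ʒ/; voiced obstruents become voiceless word-finally, yielding [ʃ] there.

/nerɔʒ/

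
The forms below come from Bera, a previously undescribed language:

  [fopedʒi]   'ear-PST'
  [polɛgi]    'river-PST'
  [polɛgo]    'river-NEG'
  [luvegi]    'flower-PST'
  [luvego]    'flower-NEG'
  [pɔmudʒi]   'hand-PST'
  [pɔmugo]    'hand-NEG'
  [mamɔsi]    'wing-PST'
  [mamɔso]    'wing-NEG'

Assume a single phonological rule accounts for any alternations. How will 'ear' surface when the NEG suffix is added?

[fopego]

In [pɔmudʒi] and [pɔmugo] the final segment of 'hand' alternates: [dʒ] ~ [g].
But 'flower' keeps [g] in both environments ([luvegi], [luvego]), so there is no rule changing /g/ to [dʒ] before the PST suffix.
The alternation reflects depalatalization: palato-alveolar /dʒ/ becomes [g] when no front vowel follows. /dʒ/ is underlying.
From [fopedʒi] the stem 'ear' is /fopedʒ/; when no front vowel follows this yields [fopego].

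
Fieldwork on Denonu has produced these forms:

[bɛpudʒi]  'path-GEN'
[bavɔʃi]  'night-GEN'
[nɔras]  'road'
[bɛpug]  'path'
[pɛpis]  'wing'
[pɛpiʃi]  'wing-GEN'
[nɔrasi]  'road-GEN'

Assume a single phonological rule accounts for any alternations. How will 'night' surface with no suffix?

[bavɔs]

The root 'wing' surfaces as [pɛpis] and [pɛpiʃi], with a stem-final [s] ~ [ʃ] alternation.
If /s/ were underlying and a rule turned it into [ʃ] before the GEN suffix, 'road' would also alternate; but it has [s] in both [nɔras] and [nɔrasi].
Therefore /ʃ/ is basic and [s] is derived by depalatalization (palato-alveolar /dʒ/ and /ʃ/ become [g] and [s] when no front vowel follows).
From [bavɔʃi] the stem 'night' is /bavɔʃ/; when no front vowel follows this yields [bavɔs].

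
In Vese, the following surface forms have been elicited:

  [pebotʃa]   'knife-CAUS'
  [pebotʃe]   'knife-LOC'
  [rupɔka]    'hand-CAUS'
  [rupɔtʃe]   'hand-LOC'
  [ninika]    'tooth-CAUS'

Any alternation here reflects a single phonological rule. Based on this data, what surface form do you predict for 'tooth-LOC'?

[ninitʃe]

In [rupɔka] and [rupɔtʃe] the final segment of 'hand' alternates: [k] ~ [tʃ].
Compare 'knife', with invariant [tʃ] in [pebotʃa] and [pebotʃe]: an analysis with underlying /tʃ/ and a rule producing [k] before the CAUS suffix would wrongly predict alternation here too.
So /k/ is underlying, and a rule of palatalization before a front vowel — /k/ becomes palato-alveolar [tʃ] before a front vowel — gives [tʃ].
From [ninika] the stem 'tooth' is /ninik/; before a front vowel this yields [ninitʃe].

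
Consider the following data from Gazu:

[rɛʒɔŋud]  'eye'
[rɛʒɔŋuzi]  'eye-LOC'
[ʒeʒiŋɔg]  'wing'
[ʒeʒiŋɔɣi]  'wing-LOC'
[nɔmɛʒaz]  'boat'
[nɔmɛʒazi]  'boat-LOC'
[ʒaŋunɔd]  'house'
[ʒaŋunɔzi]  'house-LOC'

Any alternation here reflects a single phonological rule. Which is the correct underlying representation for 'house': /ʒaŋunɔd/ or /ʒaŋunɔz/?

'house' shows [d] ~ [z] at the end of the stem ([ʒaŋunɔd] vs [ʒaŋunɔzi]).
If /z/ were underlying and a rule turned it into [d] in isolation, 'boat' would also alternate; but it has [z] in both [nɔmɛʒaz] and [nɔmɛʒazi].
The alternation reflects intervocalic spirantization: voiced stops become fricatives between vowels. /d/ is underlying.

/ʒaŋunɔd/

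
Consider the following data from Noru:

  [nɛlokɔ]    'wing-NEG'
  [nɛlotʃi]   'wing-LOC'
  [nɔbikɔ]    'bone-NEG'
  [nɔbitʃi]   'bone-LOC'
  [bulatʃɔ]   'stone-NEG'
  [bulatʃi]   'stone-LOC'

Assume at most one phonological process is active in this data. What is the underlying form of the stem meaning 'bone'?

/nɔbik/

The stem for 'bone' ends in [k] in [nɔbikɔ] but [tʃ] in [nɔbitʃi].
But 'stone' keeps [tʃ] in both environments ([bulatʃɔ], [bulatʃi]), so there is no rule changing /tʃ/ to [k] before the NEG suffix.
So /k/ is underlying, and a rule of palatalization before a front vowel — /k/ becomes palato-alveolar [tʃ] before a front vowel — gives [tʃ].
Hence 'bone' is /nɔbik/ underlyingly.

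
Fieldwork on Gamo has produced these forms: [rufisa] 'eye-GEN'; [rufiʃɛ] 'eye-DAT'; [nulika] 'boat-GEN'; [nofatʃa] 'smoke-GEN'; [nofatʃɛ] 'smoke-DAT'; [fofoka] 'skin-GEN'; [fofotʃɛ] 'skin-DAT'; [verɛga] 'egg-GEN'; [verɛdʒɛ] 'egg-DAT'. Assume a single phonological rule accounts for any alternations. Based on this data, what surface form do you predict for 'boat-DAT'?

[nulitʃɛ]

The stem for 'skin' ends in [k] in [fofoka] but [tʃ] in [fofotʃɛ].
If /tʃ/ were underlying and a rule turned it into [k] before the GEN suffix, 'smoke' would also alternate; but it has [tʃ] in both [nofatʃa] and [nofatʃɛ].
Therefore /k/ is basic and [tʃ] is derived by palatalization before a front vowel (/k/, /g/ and /s/ become palato-alveolar [tʃ], [dʒ] and [ʃ] before a front vowel).
From [nulika] the stem 'boat' is /nulik/; before a front vowel this yields [nulitʃɛ].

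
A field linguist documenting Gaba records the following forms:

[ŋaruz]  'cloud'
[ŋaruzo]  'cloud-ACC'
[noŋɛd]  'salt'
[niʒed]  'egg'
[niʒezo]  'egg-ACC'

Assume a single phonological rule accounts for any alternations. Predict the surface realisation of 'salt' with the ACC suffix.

[noŋɛzo]

'egg' shows [d] ~ [z] at the end of the stem ([niʒed] vs [niʒezo]).
Compare 'cloud', with invariant [z] in [ŋaruz] and [ŋaruzo]: an analysis with underlying /z/ and a rule producing [d] in isolation would wrongly predict alternation here too.
The underlying segment must be /d/; voiced stops become fricatives between vowels, yielding [z] there.
The one attested form of 'salt', [noŋɛd], shows underlying /noŋɛd/. Applying the same rule between vowels gives [noŋɛzo].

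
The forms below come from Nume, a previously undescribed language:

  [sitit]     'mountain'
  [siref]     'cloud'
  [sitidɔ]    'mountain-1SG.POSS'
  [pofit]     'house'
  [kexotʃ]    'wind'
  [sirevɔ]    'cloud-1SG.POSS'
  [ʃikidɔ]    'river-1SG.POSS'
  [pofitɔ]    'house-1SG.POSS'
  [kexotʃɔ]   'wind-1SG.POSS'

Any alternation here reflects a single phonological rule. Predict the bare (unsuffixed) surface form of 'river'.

[ʃikit]

In [sitit] and [sitidɔ] the final segment of 'mountain' alternates: [t] ~ [d].
If /t/ were underlying and a rule turned it into [d] before the 1SG.POSS suffix, 'house' would also alternate; but it has [t] in both [pofit] and [pofitɔ].
Therefore /d/ is basic and [t] is derived by word-final obstruent devoicing (voiced obstruents become voiceless word-finally).
The one attested form of 'river', [ʃikidɔ], shows underlying /ʃikid/. Applying the same rule word-finally gives [ʃikit].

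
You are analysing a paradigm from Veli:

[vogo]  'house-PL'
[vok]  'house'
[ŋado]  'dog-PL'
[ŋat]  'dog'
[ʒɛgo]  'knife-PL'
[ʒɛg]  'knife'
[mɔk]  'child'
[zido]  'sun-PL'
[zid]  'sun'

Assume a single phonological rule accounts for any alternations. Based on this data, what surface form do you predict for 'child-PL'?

The root 'house' surfaces as [vogo] and [vok], with a stem-final [g] ~ [k] alternation.
The stem 'knife' ([ʒɛgo], [ʒɛg]) shows [g] unchanged in both environments, so [g] cannot be basic with [k] derived in isolation.
Therefore /k/ is basic and [g] is derived by intervocalic voicing (voiceless stops become voiced between vowels).
From [mɔk] the stem 'child' is /mɔk/; between vowels this yields [mɔgo].

[mɔgo]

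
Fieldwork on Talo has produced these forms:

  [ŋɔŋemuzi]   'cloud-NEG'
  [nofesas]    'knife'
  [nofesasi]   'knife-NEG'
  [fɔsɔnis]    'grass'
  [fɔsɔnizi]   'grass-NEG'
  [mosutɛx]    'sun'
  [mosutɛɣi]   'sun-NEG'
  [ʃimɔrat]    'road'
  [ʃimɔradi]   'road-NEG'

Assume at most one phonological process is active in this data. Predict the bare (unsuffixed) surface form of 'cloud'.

[ŋɔŋemus]

The root 'grass' surfaces as [fɔsɔnis] and [fɔsɔnizi], with a stem-final [s] ~ [z] alternation.
But 'knife' keeps [s] in both environments ([nofesas], [nofesasi]), so there is no rule changing /s/ to [z] before the NEG suffix.
Therefore /z/ is basic and [s] is derived by word-final obstruent devoicing (voiced obstruents become voiceless word-finally).
From [ŋɔŋemuzi] the stem 'cloud' is /ŋɔŋemuz/; word-finally this yields [ŋɔŋemus].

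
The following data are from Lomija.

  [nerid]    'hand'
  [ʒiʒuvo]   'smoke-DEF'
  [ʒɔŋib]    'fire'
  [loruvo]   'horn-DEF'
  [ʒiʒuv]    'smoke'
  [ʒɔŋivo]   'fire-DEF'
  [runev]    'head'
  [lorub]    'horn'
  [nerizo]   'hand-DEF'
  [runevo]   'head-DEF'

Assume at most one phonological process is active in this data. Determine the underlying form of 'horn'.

/lorub/

'horn' shows [v] ~ [b] at the end of the stem ([loruvo] vs [lorub]).
If /v/ were underlying and a rule turned it into [b] in isolation, 'smoke' would also alternate; but it has [v] in both [ʒiʒuvo] and [ʒiʒuv].
So /b/ is underlying, and a rule of intervocalic spirantization — voiced stops become fricatives between vowels — gives [v].
The underlying form of 'horn' is therefore /lorub/.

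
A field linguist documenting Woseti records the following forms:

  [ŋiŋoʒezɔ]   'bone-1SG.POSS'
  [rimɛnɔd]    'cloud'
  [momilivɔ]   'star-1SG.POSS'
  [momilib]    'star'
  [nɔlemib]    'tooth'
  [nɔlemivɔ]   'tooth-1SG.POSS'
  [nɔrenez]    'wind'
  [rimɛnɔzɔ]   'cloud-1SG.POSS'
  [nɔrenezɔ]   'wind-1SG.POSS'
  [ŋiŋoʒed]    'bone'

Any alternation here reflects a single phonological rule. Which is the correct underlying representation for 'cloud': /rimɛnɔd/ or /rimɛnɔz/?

'cloud' shows [z] ~ [d] at the end of the stem ([rimɛnɔzɔ] vs [rimɛnɔd]).
But 'wind' keeps [z] in both environments ([nɔrenezɔ], [nɔrenez]), so there is no rule changing /z/ to [d] in isolation.
The underlying segment must be /d/; voiced stops become fricatives between vowels, yielding [z] there.

/rimɛnɔd/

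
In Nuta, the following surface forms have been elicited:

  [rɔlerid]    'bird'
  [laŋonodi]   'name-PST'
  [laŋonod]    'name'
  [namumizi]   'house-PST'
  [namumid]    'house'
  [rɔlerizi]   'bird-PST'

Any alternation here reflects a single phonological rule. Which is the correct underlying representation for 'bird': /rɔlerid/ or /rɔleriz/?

/rɔleriz/

The root 'bird' surfaces as [rɔlerizi] and [rɔlerid], with a stem-final [z] ~ [d] alternation.
But 'name' keeps [d] in both environments ([laŋonodi], [laŋonod]), so there is no rule changing /d/ to [z] before the PST suffix.
Therefore /z/ is basic and [d] is derived by word-final hardening (voiced fricatives become stops word-finally).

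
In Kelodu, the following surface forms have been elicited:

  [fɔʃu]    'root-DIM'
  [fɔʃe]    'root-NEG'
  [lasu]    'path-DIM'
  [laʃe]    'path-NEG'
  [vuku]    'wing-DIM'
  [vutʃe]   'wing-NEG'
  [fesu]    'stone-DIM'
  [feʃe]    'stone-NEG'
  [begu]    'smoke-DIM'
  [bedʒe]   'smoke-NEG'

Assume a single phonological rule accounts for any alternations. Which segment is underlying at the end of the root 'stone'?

The stem for 'stone' ends in [s] in [fesu] but [ʃ] in [feʃe].
But 'root' keeps [ʃ] in both environments ([fɔʃu], [fɔʃe]), so there is no rule changing /ʃ/ to [s] before the DIM suffix.
The alternation reflects palatalization before a front vowel: /k/, /g/ and /s/ become palato-alveolar [tʃ], [dʒ] and [ʃ] before a front vowel. /s/ is underlying.

/s/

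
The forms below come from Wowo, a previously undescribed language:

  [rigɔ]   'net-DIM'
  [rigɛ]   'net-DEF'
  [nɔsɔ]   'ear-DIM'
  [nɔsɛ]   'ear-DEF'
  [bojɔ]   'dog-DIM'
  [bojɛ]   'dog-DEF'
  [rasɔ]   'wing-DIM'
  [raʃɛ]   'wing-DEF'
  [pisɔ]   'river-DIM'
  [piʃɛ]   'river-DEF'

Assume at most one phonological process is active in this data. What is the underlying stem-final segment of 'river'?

'river' shows [s] ~ [ʃ] at the end of the stem ([pisɔ] vs [piʃɛ]).
But 'ear' keeps [s] in both environments ([nɔsɔ], [nɔsɛ]), so there is no rule changing /s/ to [ʃ] before the DEF suffix.
The underlying segment must be /ʃ/; palato-alveolar /ʃ/ becomes [s] when no front vowel follows, yielding [s] there.

/ʃ/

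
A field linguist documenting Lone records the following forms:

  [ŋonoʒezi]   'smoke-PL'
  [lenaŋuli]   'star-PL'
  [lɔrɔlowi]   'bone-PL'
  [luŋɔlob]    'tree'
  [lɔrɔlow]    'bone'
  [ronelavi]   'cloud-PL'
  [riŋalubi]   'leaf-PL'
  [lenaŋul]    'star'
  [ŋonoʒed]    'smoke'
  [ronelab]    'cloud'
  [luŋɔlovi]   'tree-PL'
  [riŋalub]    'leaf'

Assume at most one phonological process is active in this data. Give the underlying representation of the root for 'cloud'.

/ronelav/

The stem for 'cloud' ends in [b] in [ronelab] but [v] in [ronelavi].
But 'leaf' keeps [b] in both environments ([riŋalub], [riŋalubi]), so there is no rule changing /b/ to [v] before the PL suffix.
Therefore /v/ is basic and [b] is derived by word-final hardening (voiced fricatives become stops word-finally).
The underlying form of 'cloud' is therefore /ronelav/.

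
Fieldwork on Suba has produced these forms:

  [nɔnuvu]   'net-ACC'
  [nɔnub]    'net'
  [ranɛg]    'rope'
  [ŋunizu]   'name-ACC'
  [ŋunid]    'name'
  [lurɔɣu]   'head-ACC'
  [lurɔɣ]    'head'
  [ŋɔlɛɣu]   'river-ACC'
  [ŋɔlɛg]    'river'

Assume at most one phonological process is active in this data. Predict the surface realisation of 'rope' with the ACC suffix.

The root 'river' surfaces as [ŋɔlɛɣu] and [ŋɔlɛg], with a stem-final [ɣ] ~ [g] alternation.
If /ɣ/ were underlying and a rule turned it into [g] in isolation, 'head' would also alternate; but it has [ɣ] in both [lurɔɣu] and [lurɔɣ].
The underlying segment must be /g/; voiced stops become fricatives between vowels, yielding [ɣ] there.
The one attested form of 'rope', [ranɛg], shows underlying /ranɛg/. Applying the same rule between vowels gives [ranɛɣu].

[ranɛɣu]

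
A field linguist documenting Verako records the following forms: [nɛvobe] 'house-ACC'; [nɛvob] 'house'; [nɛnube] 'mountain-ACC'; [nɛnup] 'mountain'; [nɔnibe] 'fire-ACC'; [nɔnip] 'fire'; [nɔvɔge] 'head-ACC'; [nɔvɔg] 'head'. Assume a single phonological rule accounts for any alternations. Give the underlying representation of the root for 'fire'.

The stem for 'fire' ends in [b] in [nɔnibe] but [p] in [nɔnip].
But 'house' keeps [b] in both environments ([nɛvobe], [nɛvob]), so there is no rule changing /b/ to [p] in isolation.
The alternation reflects intervocalic voicing: voiceless stops become voiced between vowels. /p/ is underlying.
Hence 'fire' is /nɔnip/ underlyingly.

/nɔnip/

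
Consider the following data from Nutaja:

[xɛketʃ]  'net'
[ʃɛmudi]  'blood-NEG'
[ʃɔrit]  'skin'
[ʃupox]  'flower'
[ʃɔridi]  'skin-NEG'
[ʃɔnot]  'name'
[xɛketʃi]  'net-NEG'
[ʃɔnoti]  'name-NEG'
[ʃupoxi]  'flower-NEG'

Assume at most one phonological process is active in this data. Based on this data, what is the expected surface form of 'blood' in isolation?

The root 'skin' surfaces as [ʃɔridi] and [ʃɔrit], with a stem-final [d] ~ [t] alternation.
But 'name' keeps [t] in both environments ([ʃɔnoti], [ʃɔnot]), so there is no rule changing /t/ to [d] before the NEG suffix.
Therefore /d/ is basic and [t] is derived by word-final obstruent devoicing (voiced obstruents become voiceless word-finally).
The one attested form of 'blood', [ʃɛmudi], shows underlying /ʃɛmud/. Applying the same rule word-finally gives [ʃɛmut].

[ʃɛmut]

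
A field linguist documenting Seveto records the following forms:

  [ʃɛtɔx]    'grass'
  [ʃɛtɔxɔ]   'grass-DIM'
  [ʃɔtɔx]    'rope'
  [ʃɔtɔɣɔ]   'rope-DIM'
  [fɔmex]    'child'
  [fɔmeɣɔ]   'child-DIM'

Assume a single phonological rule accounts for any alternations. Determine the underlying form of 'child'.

The stem for 'child' ends in [x] in [fɔmex] but [ɣ] in [fɔmeɣɔ].
But 'grass' keeps [x] in both environments ([ʃɛtɔx], [ʃɛtɔxɔ]), so there is no rule changing /x/ to [ɣ] before the DIM suffix.
The alternation reflects word-final obstruent devoicing: voiced obstruents become voiceless word-finally. /ɣ/ is underlying.

/fɔmeɣ/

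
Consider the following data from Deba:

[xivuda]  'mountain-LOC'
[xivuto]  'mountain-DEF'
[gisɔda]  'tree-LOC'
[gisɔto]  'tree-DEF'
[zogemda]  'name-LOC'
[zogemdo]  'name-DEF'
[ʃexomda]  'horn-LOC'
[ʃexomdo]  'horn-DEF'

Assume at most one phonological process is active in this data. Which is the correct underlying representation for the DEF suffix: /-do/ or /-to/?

The DEF suffix surfaces as [-do] and [-to], depending on the final segment of the stem.
The LOC suffix, which begins with [d], is invariant after every stem; so [d] is not altered by any rule here.
So the underlying form is /-to/, and voiceless stops become voiced after a nasal.

/-to/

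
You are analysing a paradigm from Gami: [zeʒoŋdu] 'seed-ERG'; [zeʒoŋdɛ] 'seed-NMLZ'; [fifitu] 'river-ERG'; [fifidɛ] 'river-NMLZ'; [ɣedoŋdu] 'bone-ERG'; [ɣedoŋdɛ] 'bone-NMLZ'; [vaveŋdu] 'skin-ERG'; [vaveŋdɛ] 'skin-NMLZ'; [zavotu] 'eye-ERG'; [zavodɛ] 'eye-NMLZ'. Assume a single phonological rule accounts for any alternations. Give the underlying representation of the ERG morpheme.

The ERG morpheme has two allomorphs, [-du] and [-tu].
The NMLZ suffix, which begins with [d], is invariant after every stem; so [d] is not altered by any rule here.
The ERG suffix is therefore /-tu/ underlyingly, with post-nasal voicing: voiceless stops become voiced after a nasal.

/-tu/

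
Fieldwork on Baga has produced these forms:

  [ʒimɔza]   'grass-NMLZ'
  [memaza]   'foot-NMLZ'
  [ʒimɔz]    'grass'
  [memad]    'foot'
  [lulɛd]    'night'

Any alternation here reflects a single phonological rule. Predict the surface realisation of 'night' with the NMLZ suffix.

[lulɛza]

In [memad] and [memaza] the final segment of 'foot' alternates: [d] ~ [z].
But 'grass' keeps [z] in both environments ([ʒimɔz], [ʒimɔza]), so there is no rule changing /z/ to [d] in isolation.
So /d/ is underlying, and a rule of intervocalic spirantization — voiced stops become fricatives between vowels — gives [z].
The one attested form of 'night', [lulɛd], shows underlying /lulɛd/. Applying the same rule between vowels gives [lulɛza].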